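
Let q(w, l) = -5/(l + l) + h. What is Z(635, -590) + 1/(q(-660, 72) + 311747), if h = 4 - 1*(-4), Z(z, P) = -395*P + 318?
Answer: 10476523114264/44892715 ≈ 2.3337e+5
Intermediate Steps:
Z(z, P) = 318 - 395*P
h = 8 (h = 4 + 4 = 8)
q(w, l) = 8 - 5/(2*l) (q(w, l) = -5/(l + l) + 8 = -5*1/(2*l) + 8 = -5/(2*l) + 8 = 8 - 5/(2*l))
Z(635, -590) + 1/(q(-660, 72) + 311747) = (318 - 395*(-590)) + 1/((8 - 5/2/72) + 311747) = (318 + 233050) + 1/((8 - 5/2*1/72) + 311747) = 233368 + 1/((8 - 5/144) + 311747) = 233368 + 1/(1147/144 + 311747) = 233368 + 1/(44892715/144) = 233368 + 144/44892715 = 10476523114264/44892715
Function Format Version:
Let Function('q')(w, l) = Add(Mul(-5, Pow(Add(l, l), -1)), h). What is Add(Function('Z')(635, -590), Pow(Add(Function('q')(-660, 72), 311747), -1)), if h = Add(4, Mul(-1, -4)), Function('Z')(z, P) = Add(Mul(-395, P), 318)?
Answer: Rational(10476523114264, 44892715) ≈ 2.3337e+5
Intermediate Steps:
Function('Z')(z, P) = Add(318, Mul(-395, P))
h = 8 (h = Add(4, 4) = 8)
Function('q')(w, l) = Add(8, Mul(Rational(-5, 2), Pow(l, -1))) (Function('q')(w, l) = Add(Mul(-5, Pow(Add(l, l), -1)), 8) = Add(Mul(-5, Pow(Mul(2, l), -1)), 8) = Add(Mul(-5, Mul(Rational(1, 2), Pow(l, -1))), 8) = Add(Mul(Rational(-5, 2), Pow(l, -1)), 8) = Add(8, Mul(Rational(-5, 2), Pow(l, -1))))
Add(Function('Z')(635, -590), Pow(Add(Function('q')(-660, 72), 311747), -1)) = Add(Add(318, Mul(-395, -590)), Pow(Add(Add(8, Mul(Rational(-5, 2), Pow(72, -1))), 311747), -1)) = Add(Add(318, 233050), Pow(Add(Add(8, Mul(Rational(-5, 2), Rational(1, 72))), 311747), -1)) = Add(233368, Pow(Add(Add(8, Rational(-5, 144)), 311747), -1)) = Add(233368, Pow(Add(Rational(1147, 144), 311747), -1)) = Add(233368, Pow(Rational(44892715, 144), -1)) = Add(233368, Rational(144, 44892715)) = Rational(10476523114264, 44892715)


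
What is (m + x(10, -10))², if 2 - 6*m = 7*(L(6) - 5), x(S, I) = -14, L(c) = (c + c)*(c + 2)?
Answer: 516961/36 ≈ 14360.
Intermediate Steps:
L(c) = 2*c*(2 + c) (L(c) = (2*c)*(2 + c) = 2*c*(2 + c))
m = -635/6 (m = ⅓ - 7*(2*6*(2 + 6) - 5)/6 = ⅓ - 7*(2*6*8 - 5)/6 = ⅓ - 7*(96 - 5)/6 = ⅓ - 7*91/6 = ⅓ - ⅙*637 = ⅓ - 637/6 = -635/6 ≈ -105.83)
(m + x(10, -10))² = (-635/6 - 14)² = (-719/6)² = 516961/36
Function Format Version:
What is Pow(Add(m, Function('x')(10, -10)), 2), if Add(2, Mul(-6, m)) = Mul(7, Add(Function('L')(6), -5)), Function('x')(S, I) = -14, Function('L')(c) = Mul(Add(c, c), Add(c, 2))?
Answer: Rational(516961, 36) ≈ 14360.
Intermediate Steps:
Function('L')(c) = Mul(2, c, Add(2, c)) (Function('L')(c) = Mul(Mul(2, c), Add(2, c)) = Mul(2, c, Add(2, c)))
m = Rational(-635, 6) (m = Add(Rational(1, 3), Mul(Rational(-1, 6), Mul(7, Add(Mul(2, 6, Add(2, 6)), -5)))) = Add(Rational(1, 3), Mul(Rational(-1, 6), Mul(7, Add(Mul(2, 6, 8), -5)))) = Add(Rational(1, 3), Mul(Rational(-1, 6), Mul(7, Add(96, -5)))) = Add(Rational(1, 3), Mul(Rational(-1, 6), Mul(7, 91))) = Add(Rational(1, 3), Mul(Rational(-1, 6), 637)) = Add(Rational(1, 3), Rational(-637, 6)) = Rational(-635, 6) ≈ -105.83)
Pow(Add(m, Function('x')(10, -10)), 2) = Pow(Add(Rational(-635, 6), -14), 2) = Pow(Rational(-719, 6), 2) = Rational(516961, 36)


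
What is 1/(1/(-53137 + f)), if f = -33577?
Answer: -86714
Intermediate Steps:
1/(1/(-53137 + f)) = 1/(1/(-53137 - 33577)) = 1/(1/(-86714)) = 1/(-1/86714) = -86714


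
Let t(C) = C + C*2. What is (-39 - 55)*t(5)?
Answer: -1410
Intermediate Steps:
t(C) = 3*C (t(C) = C + 2*C = 3*C)
(-39 - 55)*t(5) = (-39 - 55)*(3*5) = -94*15 = -1410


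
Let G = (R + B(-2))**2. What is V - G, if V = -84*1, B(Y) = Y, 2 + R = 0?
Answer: -100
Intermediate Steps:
R = -2 (R = -2 + 0 = -2)
V = -84
G = 16 (G = (-2 - 2)**2 = (-4)**2 = 16)
V - G = -84 - 1*16 = -84 - 16 = -100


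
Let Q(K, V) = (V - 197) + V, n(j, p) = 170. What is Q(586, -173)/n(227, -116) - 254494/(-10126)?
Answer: 18882781/860710 ≈ 21.939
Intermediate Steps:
Q(K, V) = -197 + 2*V (Q(K, V) = (-197 + V) + V = -197 + 2*V)
Q(586, -173)/n(227, -116) - 254494/(-10126) = (-197 + 2*(-173))/170 - 254494/(-10126) = (-197 - 346)*(1/170) - 254494*(-1/10126) = -543*1/170 + 127247/5063 = -543/170 + 127247/5063 = 18882781/860710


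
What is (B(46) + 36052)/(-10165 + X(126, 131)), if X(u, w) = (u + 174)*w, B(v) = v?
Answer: 36098/29135 ≈ 1.2390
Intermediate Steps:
X(u, w) = w*(174 + u) (X(u, w) = (174 + u)*w = w*(174 + u))
(B(46) + 36052)/(-10165 + X(126, 131)) = (46 + 36052)/(-10165 + 131*(174 + 126)) = 36098/(-10165 + 131*300) = 36098/(-10165 + 39300) = 36098/29135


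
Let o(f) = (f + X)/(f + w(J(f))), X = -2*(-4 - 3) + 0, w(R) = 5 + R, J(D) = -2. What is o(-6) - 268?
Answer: -812/3 ≈ -270.67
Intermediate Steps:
X = 14 (X = -2*(-7) + 0 = 14 + 0 = 14)
o(f) = (14 + f)/(3 + f) (o(f) = (f + 14)/(f + (5 - 2)) = (14 + f)/(f + 3) = (14 + f)/(3 + f))
o(-6) - 268 = (14 - 6)/(3 - 6) - 268 = 8/(-3) - 268 = -⅓*8 - 268 = -8/3 - 268 = -812/3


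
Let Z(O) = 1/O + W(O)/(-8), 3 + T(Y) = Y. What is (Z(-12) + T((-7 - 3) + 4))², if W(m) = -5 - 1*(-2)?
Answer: 43681/576 ≈ 75.835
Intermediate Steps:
W(m) = -3 (W(m) = -5 + 2 = -3)
T(Y) = -3 + Y
Z(O) = 3/8 + 1/O (Z(O) = 1/O - 3/(-8) = 1/O - 3*(-⅛) = 1/O + 3/8 = 3/8 + 1/O)
(Z(-12) + T((-7 - 3) + 4))² = ((3/8 + 1/(-12)) + (-3 + ((-7 - 3) + 4)))² = ((3/8 - 1/12) + (-3 + (-10 + 4)))² = (7/24 + (-3 - 6))² = (7/24 - 9)² = (-209/24)² = 43681/576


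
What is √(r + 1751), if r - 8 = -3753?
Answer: I*√1994 ≈ 44.654*I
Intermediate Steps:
r = -3745 (r = 8 - 3753 = -3745)
√(r + 1751) = √(-3745 + 1751) = √(-1994) = I*√1994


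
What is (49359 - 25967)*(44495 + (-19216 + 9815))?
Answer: 820918848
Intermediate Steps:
(49359 - 25967)*(44495 + (-19216 + 9815)) = 23392*(44495 - 9401) = 23392*35094 = 820918848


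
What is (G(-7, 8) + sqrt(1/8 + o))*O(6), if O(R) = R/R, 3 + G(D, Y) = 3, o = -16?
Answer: I*sqrt(254)/4 ≈ 3.9843*I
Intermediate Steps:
G(D, Y) = 0 (G(D, Y) = -3 + 3 = 0)
O(R) = 1
(G(-7, 8) + sqrt(1/8 + o))*O(6) = (0 + sqrt(1/8 - 16))*1 = (0 + sqrt(-127/8))*1 = (0 + I*sqrt(254)/4)*1 = (I*sqrt(254)/4)*1 = I*sqrt(254)/4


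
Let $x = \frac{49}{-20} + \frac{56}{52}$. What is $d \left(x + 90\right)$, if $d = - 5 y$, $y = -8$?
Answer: $\frac{46086}{13} \approx 3545.1$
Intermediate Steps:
$d = 40$ ($d = \left(-5\right) \left(-8\right) = 40$)
$x = - \frac{357}{260}$ ($x = 49 \left(- \frac{1}{20}\right) + 56 \cdot \frac{1}{52} = - \frac{49}{20} + \frac{14}{13} = - \frac{357}{260} \approx -1.3731$)
$d \left(x + 90\right) = 40 \left(- \frac{357}{260} + 90\right) = 40 \cdot \frac{23043}{260} = \frac{46086}{13}$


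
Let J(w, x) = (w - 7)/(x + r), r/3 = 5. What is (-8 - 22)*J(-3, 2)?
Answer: 300/17 ≈ 17.647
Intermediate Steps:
r = 15 (r = 3*5 = 15)
J(w, x) = (-7 + w)/(15 + x) (J(w, x) = (w - 7)/(x + 15) = (-7 + w)/(15 + x))
(-8 - 22)*J(-3, 2) = (-8 - 22)*((-7 - 3)/(15 + 2)) = -30*(-10)/17 = -30*(-10/17) = 300/17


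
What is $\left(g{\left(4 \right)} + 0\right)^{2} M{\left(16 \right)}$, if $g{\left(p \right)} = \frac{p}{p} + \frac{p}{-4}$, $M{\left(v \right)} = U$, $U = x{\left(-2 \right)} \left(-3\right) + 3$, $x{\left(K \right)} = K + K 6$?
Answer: $0$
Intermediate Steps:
$x{\left(K \right)} = 7 K$ ($x{\left(K \right)} = K + 6 K = 7 K$)
$U = 45$ ($U = 7 \left(-2\right) \left(-3\right) + 3 = \left(-14\right) \left(-3\right) + 3 = 42 + 3 = 45$)
$M{\left(v \right)} = 45$
$g{\left(p \right)} = 1 - \frac{p}{4}$ ($g{\left(p \right)} = 1 + p \left(- \frac{1}{4}\right) = 1 - \frac{p}{4}$)
$\left(g{\left(4 \right)} + 0\right)^{2} M{\left(16 \right)} = \left(\left(1 - 1\right) + 0\right)^{2} \cdot 45 = \left(0 + 0\right)^{2} \cdot 45 = 0^{2} \cdot 45 = 0 \cdot 45 = 0$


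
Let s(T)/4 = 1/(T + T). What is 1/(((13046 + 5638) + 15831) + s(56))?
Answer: 28/966421 ≈ 2.8973e-5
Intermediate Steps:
s(T) = 2/T (s(T) = 4/(T + T) = 4/((2*T)) = 4*(1/(2*T)) = 2/T)
1/(((13046 + 5638) + 15831) + s(56)) = 1/(((13046 + 5638) + 15831) + 2/56) = 1/((18684 + 15831) + 2*(1/56)) = 1/(34515 + 1/28) = 1/(966421/28) = 28/966421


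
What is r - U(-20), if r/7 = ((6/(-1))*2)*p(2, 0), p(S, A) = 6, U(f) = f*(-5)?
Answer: -604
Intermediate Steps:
U(f) = -5*f
r = -504 (r = 7*(((6/(-1))*2)*6) = 7*(((6*(-1))*2)*6) = 7*(-6*2*6) = 7*(-12*6) = 7*(-72) = -504)
r - U(-20) = -504 - (-5)*(-20) = -504 - 1*100 = -504 - 100 = -604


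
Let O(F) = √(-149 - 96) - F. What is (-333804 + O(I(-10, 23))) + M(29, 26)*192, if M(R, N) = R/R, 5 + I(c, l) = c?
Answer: -333597 + 7*I*√5 ≈ -3.336e+5 + 15.652*I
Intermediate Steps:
I(c, l) = -5 + c
M(R, N) = 1
O(F) = -F + 7*I*√5 (O(F) = √(-245) - F = 7*I*√5 - F = -F + 7*I*√5)
(-333804 + O(I(-10, 23))) + M(29, 26)*192 = (-333804 + (-(-5 - 10) + 7*I*√5)) + 1*192 = (-333804 + (-1*(-15) + 7*I*√5)) + 192 = (-333804 + (15 + 7*I*√5)) + 192 = (-333789 + 7*I*√5) + 192 = -333597 + 7*I*√5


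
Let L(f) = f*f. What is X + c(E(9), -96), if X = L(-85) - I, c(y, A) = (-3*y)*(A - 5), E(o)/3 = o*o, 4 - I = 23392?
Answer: 104242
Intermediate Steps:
I = -23388 (I = 4 - 1*23392 = 4 - 23392 = -23388)
E(o) = 3*o² (E(o) = 3*(o*o) = 3*o²)
L(f) = f²
c(y, A) = -3*y*(-5 + A) (c(y, A) = (-3*y)*(-5 + A) = -3*y*(-5 + A))
X = 30613 (X = (-85)² - 1*(-23388) = 7225 + 23388 = 30613)
X + c(E(9), -96) = 30613 + 3*(3*9²)*(5 - 1*(-96)) = 30613 + 3*(3*81)*(5 + 96) = 30613 + 3*243*101 = 30613 + 73629 = 104242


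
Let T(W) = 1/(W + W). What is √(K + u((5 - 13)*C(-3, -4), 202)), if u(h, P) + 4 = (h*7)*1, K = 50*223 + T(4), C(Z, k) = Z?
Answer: 3*√20114/4 ≈ 106.37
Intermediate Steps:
T(W) = 1/(2*W)
K = 89201/8 (K = 50*223 + (½)/4 = 11150 + (½)*(¼) = 11150 + ⅛ = 89201/8 ≈ 11150.)
u(h, P) = -4 + 7*h (u(h, P) = -4 + (h*7)*1 = -4 + (7*h)*1 = -4 + 7*h)
√(K + u((5 - 13)*C(-3, -4), 202)) = √(89201/8 + (-4 + 7*((5 - 13)*(-3)))) = √(89201/8 + (-4 + 7*(-8*(-3)))) = √(89201/8 + (-4 + 7*24)) = √(89201/8 + (-4 + 168)) = √(89201/8 + 164) = √(90513/8) = 3*√20114/4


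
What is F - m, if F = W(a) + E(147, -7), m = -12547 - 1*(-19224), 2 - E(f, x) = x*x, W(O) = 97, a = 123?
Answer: -6627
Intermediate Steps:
E(f, x) = 2 - x**2 (E(f, x) = 2 - x*x = 2 - x**2)
m = 6677 (m = -12547 + 19224 = 6677)
F = 50 (F = 97 + (2 - 1*(-7)**2) = 97 + (2 - 1*49) = 97 + (2 - 49) = 97 - 47 = 50)
F - m = 50 - 1*6677 = 50 - 6677 = -6627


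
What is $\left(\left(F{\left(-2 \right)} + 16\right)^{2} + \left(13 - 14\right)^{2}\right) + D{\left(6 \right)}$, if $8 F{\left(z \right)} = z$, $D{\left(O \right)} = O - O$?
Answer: $\frac{3985}{16} \approx 249.06$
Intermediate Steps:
$D{\left(O \right)} = 0$
$F{\left(z \right)} = \frac{z}{8}$
$\left(\left(F{\left(-2 \right)} + 16\right)^{2} + \left(13 - 14\right)^{2}\right) + D{\left(6 \right)} = \left(\left(\frac{1}{8} \left(-2\right) + 16\right)^{2} + \left(13 - 14\right)^{2}\right) + 0 = \left(\left(- \frac{1}{4} + 16\right)^{2} + \left(-1\right)^{2}\right) + 0 = \left(\left(\frac{63}{4}\right)^{2} + 1\right) + 0 = \left(\frac{3969}{16} + 1\right) + 0 = \frac{3985}{16} + 0 = \frac{3985}{16}$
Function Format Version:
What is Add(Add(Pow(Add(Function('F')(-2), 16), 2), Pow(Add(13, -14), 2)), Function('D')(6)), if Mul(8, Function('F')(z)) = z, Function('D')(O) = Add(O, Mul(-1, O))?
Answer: Rational(3985, 16) ≈ 249.06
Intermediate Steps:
Function('D')(O) = 0
Function('F')(z) = Mul(Rational(1, 8), z)
Add(Add(Pow(Add(Function('F')(-2), 16), 2), Pow(Add(13, -14), 2)), Function('D')(6)) = Add(Add(Pow(Add(Mul(Rational(1, 8), -2), 16), 2), Pow(Add(13, -14), 2)), 0) = Add(Add(Pow(Add(Rational(-1, 4), 16), 2), Pow(-1, 2)), 0) = Add(Add(Pow(Rational(63, 4), 2), 1), 0) = Add(Add(Rational(3969, 16), 1), 0) = Add(Rational(3985, 16), 0) = Rational(3985, 16)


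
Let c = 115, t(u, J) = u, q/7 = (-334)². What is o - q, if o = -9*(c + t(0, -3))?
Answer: -781927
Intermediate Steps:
q = 780892 (q = 7*(-334)² = 7*111556 = 780892)
o = -1035 (o = -9*(115 + 0) = -9*115 = -1035)
o - q = -1035 - 1*780892 = -1035 - 780892 = -781927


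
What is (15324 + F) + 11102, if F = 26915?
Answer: 53341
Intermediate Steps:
(15324 + F) + 11102 = (15324 + 26915) + 11102 = 42239 + 11102 = 53341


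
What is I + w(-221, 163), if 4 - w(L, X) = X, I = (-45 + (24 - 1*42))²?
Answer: 3810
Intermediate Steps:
I = 3969 (I = (-45 + (24 - 42))² = (-45 - 18)² = (-63)² = 3969)
w(L, X) = 4 - X
I + w(-221, 163) = 3969 + (4 - 1*163) = 3969 + (4 - 163) = 3969 - 159 = 3810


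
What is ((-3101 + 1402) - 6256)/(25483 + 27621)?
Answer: -7955/53104 ≈ -0.14980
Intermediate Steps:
((-3101 + 1402) - 6256)/(25483 + 27621) = (-1699 - 6256)/53104 = -7955*1/53104 = -7955/53104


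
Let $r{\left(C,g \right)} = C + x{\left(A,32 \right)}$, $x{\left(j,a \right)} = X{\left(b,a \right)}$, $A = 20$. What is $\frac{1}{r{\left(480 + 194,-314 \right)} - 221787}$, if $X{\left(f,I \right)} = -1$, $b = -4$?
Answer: $- \frac{1}{221114} \approx -4.5226 \cdot 10^{-6}$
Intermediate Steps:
$x{\left(j,a \right)} = -1$
$r{\left(C,g \right)} = -1 + C$ ($r{\left(C,g \right)} = C - 1 = -1 + C$)
$\frac{1}{r{\left(480 + 194,-314 \right)} - 221787} = \frac{1}{\left(-1 + \left(480 + 194\right)\right) - 221787} = \frac{1}{\left(-1 + 674\right) - 221787} = \frac{1}{673 - 221787} = \frac{1}{-221114} = - \frac{1}{221114}$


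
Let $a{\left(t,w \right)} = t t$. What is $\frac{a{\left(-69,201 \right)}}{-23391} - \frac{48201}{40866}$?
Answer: $- \frac{2128877}{1539286} \approx -1.383$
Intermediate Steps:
$a{\left(t,w \right)} = t^{2}$
$\frac{a{\left(-69,201 \right)}}{-23391} - \frac{48201}{40866} = \frac{\left(-69\right)^{2}}{-23391} - \frac{48201}{40866} = 4761 \left(- \frac{1}{23391}\right) - \frac{16067}{13622} = - \frac{23}{113} - \frac{16067}{13622} = - \frac{2128877}{1539286}$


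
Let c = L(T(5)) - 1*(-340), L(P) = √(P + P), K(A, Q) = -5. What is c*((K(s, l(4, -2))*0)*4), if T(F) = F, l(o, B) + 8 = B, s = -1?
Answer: 0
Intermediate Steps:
l(o, B) = -8 + B
L(P) = √2*√P (L(P) = √(2*P) = √2*√P)
c = 340 + √10 (c = √2*√5 - 1*(-340) = √10 + 340 = 340 + √10 ≈ 343.16)
c*((K(s, l(4, -2))*0)*4) = (340 + √10)*(-5*0*4) = (340 + √10)*(0*4) = (340 + √10)*0 = 0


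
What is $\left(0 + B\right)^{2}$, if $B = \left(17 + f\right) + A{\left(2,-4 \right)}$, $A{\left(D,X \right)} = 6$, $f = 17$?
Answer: $1600$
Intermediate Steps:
$B = 40$ ($B = \left(17 + 17\right) + 6 = 34 + 6 = 40$)
$\left(0 + B\right)^{2} = \left(0 + 40\right)^{2} = 40^{2} = 1600$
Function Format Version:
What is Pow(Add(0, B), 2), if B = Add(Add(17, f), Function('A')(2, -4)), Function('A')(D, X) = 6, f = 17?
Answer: 1600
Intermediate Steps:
B = 40 (B = Add(Add(17, 17), 6) = Add(34, 6) = 40)
Pow(Add(0, B), 2) = Pow(Add(0, 40), 2) = Pow(40, 2) = 1600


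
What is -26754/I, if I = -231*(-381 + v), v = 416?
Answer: 182/55 ≈ 3.3091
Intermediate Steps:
I = -8085 (I = -231*(-381 + 416) = -231*35 = -8085)
-26754/I = -26754/(-8085) = -26754*(-1/8085) = 182/55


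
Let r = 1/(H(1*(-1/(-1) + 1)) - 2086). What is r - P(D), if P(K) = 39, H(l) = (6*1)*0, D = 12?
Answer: -81355/2086 ≈ -39.000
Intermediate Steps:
H(l) = 0 (H(l) = 6*0 = 0)
r = -1/2086 (r = 1/(0 - 2086) = 1/(-2086) = -1/2086 ≈ -0.00047939)
r - P(D) = -1/2086 - 1*39 = -1/2086 - 39 = -81355/2086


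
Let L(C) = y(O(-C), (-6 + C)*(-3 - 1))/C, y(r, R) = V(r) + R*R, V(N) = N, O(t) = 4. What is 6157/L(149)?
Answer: 917393/327188 ≈ 2.8039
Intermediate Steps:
y(r, R) = r + R² (y(r, R) = r + R*R = r + R²)
L(C) = (4 + (24 - 4*C)²)/C (L(C) = (4 + ((-6 + C)*(-3 - 1))²)/C = (4 + ((-6 + C)*(-4))²)/C = (4 + (24 - 4*C)²)/C)
6157/L(149) = 6157/((4*(1 + 4*(-6 + 149)²)/149)) = 6157/((4*(1/149)*(1 + 4*143²))) = 6157/((4*(1/149)*(1 + 4*20449))) = 6157/((4*(1/149)*(1 + 81796))) = 6157/((4*(1/149)*81797)) = 6157/(327188/149) = 6157*(149/327188) = 917393/327188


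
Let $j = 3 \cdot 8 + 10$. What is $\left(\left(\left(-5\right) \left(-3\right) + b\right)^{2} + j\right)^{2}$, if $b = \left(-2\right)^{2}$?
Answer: $156025$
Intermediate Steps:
$b = 4$
$j = 34$ ($j = 24 + 10 = 34$)
$\left(\left(\left(-5\right) \left(-3\right) + b\right)^{2} + j\right)^{2} = \left(\left(\left(-5\right) \left(-3\right) + 4\right)^{2} + 34\right)^{2} = \left(\left(15 + 4\right)^{2} + 34\right)^{2} = \left(19^{2} + 34\right)^{2} = \left(361 + 34\right)^{2} = 395^{2} = 156025$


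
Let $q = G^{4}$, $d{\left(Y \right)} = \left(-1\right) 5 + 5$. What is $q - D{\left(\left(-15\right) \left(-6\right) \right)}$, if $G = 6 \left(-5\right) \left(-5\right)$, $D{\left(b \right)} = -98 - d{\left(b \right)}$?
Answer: $506250098$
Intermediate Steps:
$d{\left(Y \right)} = 0$ ($d{\left(Y \right)} = -5 + 5 = 0$)
$D{\left(b \right)} = -98$ ($D{\left(b \right)} = -98 - 0 = -98 + 0 = -98$)
$G = 150$ ($G = \left(-30\right) \left(-5\right) = 150$)
$q = 506250000$ ($q = 150^{4} = 506250000$)
$q - D{\left(\left(-15\right) \left(-6\right) \right)} = 506250000 - -98 = 506250000 + 98 = 506250098$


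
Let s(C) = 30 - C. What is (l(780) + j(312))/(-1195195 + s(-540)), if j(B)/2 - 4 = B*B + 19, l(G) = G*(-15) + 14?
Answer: -183048/1194625 ≈ -0.15323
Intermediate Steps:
l(G) = 14 - 15*G (l(G) = -15*G + 14 = 14 - 15*G)
j(B) = 46 + 2*B² (j(B) = 8 + 2*(B*B + 19) = 8 + 2*(B² + 19) = 8 + 2*(19 + B²) = 8 + (38 + 2*B²) = 46 + 2*B²)
(l(780) + j(312))/(-1195195 + s(-540)) = ((14 - 15*780) + (46 + 2*312²))/(-1195195 + (30 - 1*(-540))) = ((14 - 11700) + (46 + 2*97344))/(-1195195 + (30 + 540)) = (-11686 + (46 + 194688))/(-1195195 + 570) = (-11686 + 194734)/(-1194625) = 183048*(-1/1194625) = -183048/1194625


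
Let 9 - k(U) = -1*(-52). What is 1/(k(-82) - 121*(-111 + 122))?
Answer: -1/1374 ≈ -0.00072780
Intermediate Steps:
k(U) = -43 (k(U) = 9 - (-1)*(-52) = 9 - 1*52 = 9 - 52 = -43)
1/(k(-82) - 121*(-111 + 122)) = 1/(-43 - 121*(-111 + 122)) = 1/(-43 - 121*11) = 1/(-43 - 1331) = 1/(-1374) = -1/1374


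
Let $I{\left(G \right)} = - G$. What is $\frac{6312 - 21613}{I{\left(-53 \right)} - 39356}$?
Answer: $\frac{1391}{3573} \approx 0.38931$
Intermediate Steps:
$\frac{6312 - 21613}{I{\left(-53 \right)} - 39356} = \frac{6312 - 21613}{\left(-1\right) \left(-53\right) - 39356} = - \frac{15301}{53 - 39356} = - \frac{15301}{-39303} = \left(-15301\right) \left(- \frac{1}{39303}\right) = \frac{1391}{3573}$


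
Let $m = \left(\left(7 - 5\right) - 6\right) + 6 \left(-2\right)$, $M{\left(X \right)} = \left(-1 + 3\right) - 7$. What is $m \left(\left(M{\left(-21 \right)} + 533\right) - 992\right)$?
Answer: $7424$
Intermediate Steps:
$M{\left(X \right)} = -5$ ($M{\left(X \right)} = 2 - 7 = -5$)
$m = -16$ ($m = \left(2 - 6\right) - 12 = -4 - 12 = -16$)
$m \left(\left(M{\left(-21 \right)} + 533\right) - 992\right) = - 16 \left(\left(-5 + 533\right) - 992\right) = - 16 \left(528 - 992\right) = \left(-16\right) \left(-464\right) = 7424$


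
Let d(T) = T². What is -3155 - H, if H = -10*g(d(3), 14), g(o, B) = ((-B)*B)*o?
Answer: -20795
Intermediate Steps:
g(o, B) = -o*B² (g(o, B) = (-B²)*o = -o*B²)
H = 17640 (H = -(-10)*3²*14² = -(-10)*9*196 = -10*(-1764) = 17640)
-3155 - H = -3155 - 1*17640 = -3155 - 17640 = -20795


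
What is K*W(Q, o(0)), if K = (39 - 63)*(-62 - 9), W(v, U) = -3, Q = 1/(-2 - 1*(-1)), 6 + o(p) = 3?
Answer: -5112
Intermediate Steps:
o(p) = -3 (o(p) = -6 + 3 = -3)
Q = -1 (Q = 1/(-2 + 1) = 1/(-1) = -1)
K = 1704 (K = -24*(-71) = 1704)
K*W(Q, o(0)) = 1704*(-3) = -5112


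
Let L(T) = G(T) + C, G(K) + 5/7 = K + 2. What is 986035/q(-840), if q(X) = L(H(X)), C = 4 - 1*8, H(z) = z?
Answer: -6902245/5899 ≈ -1170.1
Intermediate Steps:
C = -4 (C = 4 - 8 = -4)
G(K) = 9/7 + K (G(K) = -5/7 + (K + 2) = -5/7 + (2 + K) = 9/7 + K)
L(T) = -19/7 + T (L(T) = (9/7 + T) - 4 = -19/7 + T)
q(X) = -19/7 + X
986035/q(-840) = 986035/(-19/7 - 840) = 986035/(-5899/7) = 986035*(-7/5899) = -6902245/5899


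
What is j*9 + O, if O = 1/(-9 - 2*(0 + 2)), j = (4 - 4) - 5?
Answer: -586/13 ≈ -45.077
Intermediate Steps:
j = -5 (j = 0 - 5 = -5)
O = -1/13 (O = 1/(-9 - 2*2) = 1/(-9 - 4) = 1/(-13) = -1/13 ≈ -0.076923)
j*9 + O = -5*9 - 1/13 = -45 - 1/13 = -586/13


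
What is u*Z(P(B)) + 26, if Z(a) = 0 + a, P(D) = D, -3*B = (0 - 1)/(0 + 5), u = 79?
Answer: 469/15 ≈ 31.267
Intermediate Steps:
B = 1/15 (B = -(0 - 1)/(3*(0 + 5)) = -(-1)/(3*5) = -⅓*(-⅕) = 1/15 ≈ 0.066667)
Z(a) = a
u*Z(P(B)) + 26 = 79*(1/15) + 26 = 79/15 + 26 = 469/15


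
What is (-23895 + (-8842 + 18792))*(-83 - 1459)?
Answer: 21503190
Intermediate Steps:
(-23895 + (-8842 + 18792))*(-83 - 1459) = (-23895 + 9950)*(-1542) = -13945*(-1542) = 21503190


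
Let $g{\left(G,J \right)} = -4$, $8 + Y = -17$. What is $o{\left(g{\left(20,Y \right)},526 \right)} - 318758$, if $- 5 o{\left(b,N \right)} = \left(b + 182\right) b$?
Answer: $- \frac{1593078}{5} \approx -3.1862 \cdot 10^{5}$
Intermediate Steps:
$Y = -25$ ($Y = -8 - 17 = -25$)
$o{\left(b,N \right)} = - \frac{b \left(182 + b\right)}{5}$ ($o{\left(b,N \right)} = - \frac{\left(b + 182\right) b}{5} = - \frac{\left(182 + b\right) b}{5} = - \frac{b \left(182 + b\right)}{5}$)
$o{\left(g{\left(20,Y \right)},526 \right)} - 318758 = \left(- \frac{1}{5}\right) \left(-4\right) \left(182 - 4\right) - 318758 = \left(- \frac{1}{5}\right) \left(-4\right) 178 - 318758 = \frac{712}{5} - 318758 = - \frac{1593078}{5}$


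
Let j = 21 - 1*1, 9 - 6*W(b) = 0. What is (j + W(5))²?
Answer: 1849/4 ≈ 462.25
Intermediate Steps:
W(b) = 3/2 (W(b) = 3/2 - ⅙*0 = 3/2 + 0 = 3/2)
j = 20 (j = 21 - 1 = 20)
(j + W(5))² = (20 + 3/2)² = (43/2)² = 1849/4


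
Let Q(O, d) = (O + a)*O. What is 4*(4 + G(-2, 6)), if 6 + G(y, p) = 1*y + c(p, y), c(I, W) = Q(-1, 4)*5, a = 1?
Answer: -16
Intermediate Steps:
Q(O, d) = O*(1 + O) (Q(O, d) = (O + 1)*O = (1 + O)*O = O*(1 + O))
c(I, W) = 0 (c(I, W) = -(1 - 1)*5 = -1*0*5 = 0*5 = 0)
G(y, p) = -6 + y (G(y, p) = -6 + (1*y + 0) = -6 + (y + 0) = -6 + y)
4*(4 + G(-2, 6)) = 4*(4 + (-6 - 2)) = 4*(4 - 8) = 4*(-4) = -16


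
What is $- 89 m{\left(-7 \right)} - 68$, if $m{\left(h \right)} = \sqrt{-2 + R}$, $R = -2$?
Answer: $-68 - 178 i \approx -68.0 - 178.0 i$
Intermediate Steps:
$m{\left(h \right)} = 2 i$ ($m{\left(h \right)} = \sqrt{-2 - 2} = \sqrt{-4} = 2 i$)
$- 89 m{\left(-7 \right)} - 68 = - 89 \cdot 2 i - 68 = - 178 i - 68 = -68 - 178 i$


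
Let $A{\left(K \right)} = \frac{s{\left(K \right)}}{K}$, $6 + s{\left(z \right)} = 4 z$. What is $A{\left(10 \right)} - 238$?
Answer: $- \frac{1173}{5} \approx -234.6$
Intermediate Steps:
$s{\left(z \right)} = -6 + 4 z$
$A{\left(K \right)} = \frac{-6 + 4 K}{K}$
$A{\left(10 \right)} - 238 = \left(4 - \frac{6}{10}\right) - 238 = \left(4 - \frac{3}{5}\right) - 238 = \frac{17}{5} - 238 = - \frac{1173}{5}$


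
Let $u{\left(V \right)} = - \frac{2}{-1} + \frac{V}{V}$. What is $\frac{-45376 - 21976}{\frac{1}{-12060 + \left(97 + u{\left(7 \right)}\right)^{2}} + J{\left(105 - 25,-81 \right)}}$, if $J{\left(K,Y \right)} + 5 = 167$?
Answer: $- \frac{138745120}{333719} \approx -415.75$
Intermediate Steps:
$J{\left(K,Y \right)} = 162$ ($J{\left(K,Y \right)} = -5 + 167 = 162$)
$u{\left(V \right)} = 3$ ($u{\left(V \right)} = \left(-2\right) \left(-1\right) + 1 = 2 + 1 = 3$)
$\frac{-45376 - 21976}{\frac{1}{-12060 + \left(97 + u{\left(7 \right)}\right)^{2}} + J{\left(105 - 25,-81 \right)}} = \frac{-45376 - 21976}{\frac{1}{-12060 + \left(97 + 3\right)^{2}} + 162} = - \frac{67352}{\frac{1}{-12060 + 100^{2}} + 162} = - \frac{67352}{\frac{1}{-12060 + 10000} + 162} = - \frac{67352}{\frac{1}{-2060} + 162} = - \frac{67352}{- \frac{1}{2060} + 162} = - \frac{67352}{\frac{333719}{2060}} = \left(-67352\right) \frac{2060}{333719} = - \frac{138745120}{333719}$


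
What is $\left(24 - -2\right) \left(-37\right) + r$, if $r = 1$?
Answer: $-961$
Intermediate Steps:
$\left(24 - -2\right) \left(-37\right) + r = \left(24 - -2\right) \left(-37\right) + 1 = \left(24 + 2\right) \left(-37\right) + 1 = 26 \left(-37\right) + 1 = -962 + 1 = -961$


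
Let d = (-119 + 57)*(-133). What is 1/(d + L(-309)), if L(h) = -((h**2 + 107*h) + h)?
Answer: -1/53863 ≈ -1.8566e-5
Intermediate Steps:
L(h) = -h**2 - 108*h (L(h) = -(h**2 + 108*h) = -h**2 - 108*h)
d = 8246 (d = -62*(-133) = 8246)
1/(d + L(-309)) = 1/(8246 - 1*(-309)*(108 - 309)) = 1/(8246 - 1*(-309)*(-201)) = 1/(8246 - 62109) = 1/(-53863) = -1/53863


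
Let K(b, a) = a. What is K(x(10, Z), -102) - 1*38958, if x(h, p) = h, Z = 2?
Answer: -39060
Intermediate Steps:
K(x(10, Z), -102) - 1*38958 = -102 - 1*38958 = -102 - 38958 = -39060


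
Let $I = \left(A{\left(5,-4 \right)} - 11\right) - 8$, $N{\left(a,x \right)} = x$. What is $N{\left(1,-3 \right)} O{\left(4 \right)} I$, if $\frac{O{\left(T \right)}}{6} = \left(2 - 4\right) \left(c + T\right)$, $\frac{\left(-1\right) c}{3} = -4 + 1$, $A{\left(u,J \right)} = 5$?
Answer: $-6552$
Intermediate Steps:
$c = 9$ ($c = - 3 \left(-4 + 1\right) = \left(-3\right) \left(-3\right) = 9$)
$I = -14$ ($I = \left(5 - 11\right) - 8 = -6 - 8 = -14$)
$O{\left(T \right)} = -108 - 12 T$ ($O{\left(T \right)} = 6 \left(2 - 4\right) \left(9 + T\right) = 6 \left(- 2 \left(9 + T\right)\right) = 6 \left(-18 - 2 T\right) = -108 - 12 T$)
$N{\left(1,-3 \right)} O{\left(4 \right)} I = - 3 \left(-108 - 48\right) \left(-14\right) = \left(-3\right) \left(-156\right) \left(-14\right) = 468 \left(-14\right) = -6552$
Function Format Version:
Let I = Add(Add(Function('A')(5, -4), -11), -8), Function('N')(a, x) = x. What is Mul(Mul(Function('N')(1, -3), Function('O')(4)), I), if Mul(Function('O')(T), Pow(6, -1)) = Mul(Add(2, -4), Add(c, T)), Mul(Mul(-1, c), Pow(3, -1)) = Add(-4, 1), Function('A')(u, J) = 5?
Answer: -6552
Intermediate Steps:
c = 9 (c = Mul(-3, Add(-4, 1)) = Mul(-3, -3) = 9)
I = -14 (I = Add(Add(5, -11), -8) = Add(-6, -8) = -14)
Function('O')(T) = Add(-108, Mul(-12, T)) (Function('O')(T) = Mul(6, Mul(Add(2, -4), Add(9, T))) = Mul(6, Mul(-2, Add(9, T))) = Mul(6, Add(-18, Mul(-2, T))) = Add(-108, Mul(-12, T)))
Mul(Mul(Function('N')(1, -3), Function('O')(4)), I) = Mul(Mul(-3, Add(-108, Mul(-12, 4))), -14) = Mul(Mul(-3, Add(-108, -48)), -14) = Mul(Mul(-3, -156), -14) = Mul(468, -14) = -6552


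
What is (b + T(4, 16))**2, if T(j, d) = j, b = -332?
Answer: 107584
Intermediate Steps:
(b + T(4, 16))**2 = (-332 + 4)**2 = (-328)**2 = 107584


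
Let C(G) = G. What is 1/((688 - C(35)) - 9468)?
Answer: -1/8815 ≈ -0.00011344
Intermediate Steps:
1/((688 - C(35)) - 9468) = 1/((688 - 1*35) - 9468) = 1/((688 - 35) - 9468) = 1/(653 - 9468) = 1/(-8815) = -1/8815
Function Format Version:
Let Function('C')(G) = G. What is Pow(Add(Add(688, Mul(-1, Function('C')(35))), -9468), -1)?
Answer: Rational(-1, 8815) ≈ -0.00011344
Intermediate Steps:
Pow(Add(Add(688, Mul(-1, Function('C')(35))), -9468), -1) = Pow(Add(Add(688, Mul(-1, 35)), -9468), -1) = Pow(Add(Add(688, -35), -9468), -1) = Pow(Add(653, -9468), -1) = Pow(-8815, -1) = Rational(-1, 8815)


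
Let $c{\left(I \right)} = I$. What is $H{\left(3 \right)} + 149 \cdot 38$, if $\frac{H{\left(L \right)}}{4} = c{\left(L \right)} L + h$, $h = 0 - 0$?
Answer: $5698$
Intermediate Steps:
$h = 0$ ($h = 0 + 0 = 0$)
$H{\left(L \right)} = 4 L^{2}$ ($H{\left(L \right)} = 4 \left(L L + 0\right) = 4 \left(L^{2} + 0\right) = 4 L^{2}$)
$H{\left(3 \right)} + 149 \cdot 38 = 4 \cdot 3^{2} + 149 \cdot 38 = 4 \cdot 9 + 5662 = 36 + 5662 = 5698$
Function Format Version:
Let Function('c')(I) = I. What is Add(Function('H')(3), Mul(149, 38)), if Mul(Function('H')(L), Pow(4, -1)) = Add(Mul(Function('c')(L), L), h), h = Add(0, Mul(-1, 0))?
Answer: 5698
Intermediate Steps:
h = 0 (h = Add(0, 0) = 0)
Function('H')(L) = Mul(4, Pow(L, 2)) (Function('H')(L) = Mul(4, Add(Mul(L, L), 0)) = Mul(4, Add(Pow(L, 2), 0)) = Mul(4, Pow(L, 2)))
Add(Function('H')(3), Mul(149, 38)) = Add(Mul(4, Pow(3, 2)), Mul(149, 38)) = Add(Mul(4, 9), 5662) = Add(36, 5662) = 5698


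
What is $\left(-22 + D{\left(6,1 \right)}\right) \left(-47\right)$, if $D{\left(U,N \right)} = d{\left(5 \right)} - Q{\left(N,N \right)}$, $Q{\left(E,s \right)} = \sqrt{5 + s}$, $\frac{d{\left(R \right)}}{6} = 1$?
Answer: $752 + 47 \sqrt{6} \approx 867.13$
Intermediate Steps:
$d{\left(R \right)} = 6$ ($d{\left(R \right)} = 6 \cdot 1 = 6$)
$D{\left(U,N \right)} = 6 - \sqrt{5 + N}$
$\left(-22 + D{\left(6,1 \right)}\right) \left(-47\right) = \left(-22 + \left(6 - \sqrt{5 + 1}\right)\right) \left(-47\right) = \left(-22 + \left(6 - \sqrt{6}\right)\right) \left(-47\right) = \left(-16 - \sqrt{6}\right) \left(-47\right) = 752 + 47 \sqrt{6}$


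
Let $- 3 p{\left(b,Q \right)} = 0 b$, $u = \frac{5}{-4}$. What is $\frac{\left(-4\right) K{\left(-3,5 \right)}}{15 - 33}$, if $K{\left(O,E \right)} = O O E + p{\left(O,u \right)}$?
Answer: $10$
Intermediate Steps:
$u = - \frac{5}{4}$ ($u = 5 \left(- \frac{1}{4}\right) = - \frac{5}{4} \approx -1.25$)
$p{\left(b,Q \right)} = 0$ ($p{\left(b,Q \right)} = - \frac{0 b}{3} = \left(- \frac{1}{3}\right) 0 = 0$)
$K{\left(O,E \right)} = E O^{2}$ ($K{\left(O,E \right)} = O O E + 0 = O^{2} E + 0 = E O^{2} + 0 = E O^{2}$)
$\frac{\left(-4\right) K{\left(-3,5 \right)}}{15 - 33} = \frac{\left(-4\right) 5 \left(-3\right)^{2}}{15 - 33} = \frac{\left(-4\right) 5 \cdot 9}{-18} = \left(-4\right) 45 \left(- \frac{1}{18}\right) = \left(-180\right) \left(- \frac{1}{18}\right) = 10$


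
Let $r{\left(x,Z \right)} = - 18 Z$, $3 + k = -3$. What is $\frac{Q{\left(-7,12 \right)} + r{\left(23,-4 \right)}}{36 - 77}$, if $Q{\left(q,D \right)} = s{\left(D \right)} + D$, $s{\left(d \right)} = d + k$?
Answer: $- \frac{90}{41} \approx -2.1951$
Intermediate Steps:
$k = -6$ ($k = -3 - 3 = -6$)
$s{\left(d \right)} = -6 + d$ ($s{\left(d \right)} = d - 6 = -6 + d$)
$Q{\left(q,D \right)} = -6 + 2 D$ ($Q{\left(q,D \right)} = \left(-6 + D\right) + D = -6 + 2 D$)
$\frac{Q{\left(-7,12 \right)} + r{\left(23,-4 \right)}}{36 - 77} = \frac{\left(-6 + 2 \cdot 12\right) - -72}{36 - 77} = \frac{\left(-6 + 24\right) + 72}{-41} = \left(18 + 72\right) \left(- \frac{1}{41}\right) = 90 \left(- \frac{1}{41}\right) = - \frac{90}{41}$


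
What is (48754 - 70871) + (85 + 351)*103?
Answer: 22791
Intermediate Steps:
(48754 - 70871) + (85 + 351)*103 = -22117 + 436*103 = -22117 + 44908 = 22791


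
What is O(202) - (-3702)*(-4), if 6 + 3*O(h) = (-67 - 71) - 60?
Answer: -14876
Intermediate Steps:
O(h) = -68 (O(h) = -2 + ((-67 - 71) - 60)/3 = -2 + (-138 - 60)/3 = -2 + (⅓)*(-198) = -2 - 66 = -68)
O(202) - (-3702)*(-4) = -68 - (-3702)*(-4) = -68 - 1*14808 = -68 - 14808 = -14876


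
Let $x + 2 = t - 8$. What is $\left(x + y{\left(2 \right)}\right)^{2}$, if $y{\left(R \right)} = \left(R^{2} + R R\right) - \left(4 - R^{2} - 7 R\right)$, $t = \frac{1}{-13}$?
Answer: $\frac{24025}{169} \approx 142.16$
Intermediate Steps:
$t = - \frac{1}{13} \approx -0.076923$
$y{\left(R \right)} = -4 + 3 R^{2} + 7 R$ ($y{\left(R \right)} = \left(R^{2} + R^{2}\right) + \left(-4 + R^{2} + 7 R\right) = 2 R^{2} + \left(-4 + R^{2} + 7 R\right) = -4 + 3 R^{2} + 7 R$)
$x = - \frac{131}{13}$ ($x = -2 - \frac{105}{13} = - \frac{131}{13} \approx -10.077$)
$\left(x + y{\left(2 \right)}\right)^{2} = \left(- \frac{131}{13} + \left(-4 + 3 \cdot 2^{2} + 7 \cdot 2\right)\right)^{2} = \left(- \frac{131}{13} + \left(-4 + 3 \cdot 4 + 14\right)\right)^{2} = \left(- \frac{131}{13} + \left(-4 + 12 + 14\right)\right)^{2} = \left(- \frac{131}{13} + 22\right)^{2} = \left(\frac{155}{13}\right)^{2} = \frac{24025}{169}$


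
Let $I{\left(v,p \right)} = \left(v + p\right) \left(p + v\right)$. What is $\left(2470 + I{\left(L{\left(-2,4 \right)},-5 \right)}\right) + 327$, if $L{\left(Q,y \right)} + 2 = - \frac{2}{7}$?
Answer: $\frac{139654}{49} \approx 2850.1$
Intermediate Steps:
$L{\left(Q,y \right)} = - \frac{16}{7}$ ($L{\left(Q,y \right)} = -2 - \frac{2}{7} = - \frac{16}{7}$)
$I{\left(v,p \right)} = \left(p + v\right)^{2}$ ($I{\left(v,p \right)} = \left(p + v\right) \left(p + v\right) = \left(p + v\right)^{2}$)
$\left(2470 + I{\left(L{\left(-2,4 \right)},-5 \right)}\right) + 327 = \left(2470 + \left(-5 - \frac{16}{7}\right)^{2}\right) + 327 = \left(2470 + \left(- \frac{51}{7}\right)^{2}\right) + 327 = \left(2470 + \frac{2601}{49}\right) + 327 = \frac{123631}{49} + 327 = \frac{139654}{49}$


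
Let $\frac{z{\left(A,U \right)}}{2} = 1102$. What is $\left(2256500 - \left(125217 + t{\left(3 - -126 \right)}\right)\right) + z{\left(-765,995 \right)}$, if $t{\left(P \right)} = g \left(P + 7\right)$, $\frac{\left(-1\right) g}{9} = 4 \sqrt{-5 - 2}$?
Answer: $2133487 + 4896 i \sqrt{7} \approx 2.1335 \cdot 10^{6} + 12954.0 i$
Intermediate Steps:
$g = - 36 i \sqrt{7}$ ($g = - 9 \cdot 4 \sqrt{-5 - 2} = - 9 \cdot 4 \sqrt{-7} = - 9 \cdot 4 i \sqrt{7} = - 36 i \sqrt{7} \approx - 95.247 i$)
$z{\left(A,U \right)} = 2204$ ($z{\left(A,U \right)} = 2 \cdot 1102 = 2204$)
$t{\left(P \right)} = - 36 i \sqrt{7} \left(7 + P\right)$ ($t{\left(P \right)} = - 36 i \sqrt{7} \left(P + 7\right) = - 36 i \sqrt{7} \left(7 + P\right)$)
$\left(2256500 - \left(125217 + t{\left(3 - -126 \right)}\right)\right) + z{\left(-765,995 \right)} = \left(2256500 - \left(125217 + 36 i \sqrt{7} \left(-7 - \left(3 - -126\right)\right)\right)\right) + 2204 = \left(2256500 - \left(125217 + 36 i \sqrt{7} \left(-7 - \left(3 + 126\right)\right)\right)\right) + 2204 = \left(2256500 - \left(125217 + 36 i \sqrt{7} \left(-7 - 129\right)\right)\right) + 2204 = \left(2256500 - \left(125217 + 36 i \sqrt{7} \left(-136\right)\right)\right) + 2204 = \left(2256500 - \left(125217 - 4896 i \sqrt{7}\right)\right) + 2204 = \left(2131283 + 4896 i \sqrt{7}\right) + 2204 = 2133487 + 4896 i \sqrt{7}$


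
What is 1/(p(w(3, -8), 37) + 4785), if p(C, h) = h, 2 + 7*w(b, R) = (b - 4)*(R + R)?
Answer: 1/4822 ≈ 0.00020738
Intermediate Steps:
w(b, R) = -2/7 + 2*R*(-4 + b)/7 (w(b, R) = -2/7 + ((b - 4)*(R + R))/7 = -2/7 + ((-4 + b)*(2*R))/7 = -2/7 + (2*R*(-4 + b))/7 = -2/7 + 2*R*(-4 + b)/7)
1/(p(w(3, -8), 37) + 4785) = 1/(37 + 4785) = 1/4822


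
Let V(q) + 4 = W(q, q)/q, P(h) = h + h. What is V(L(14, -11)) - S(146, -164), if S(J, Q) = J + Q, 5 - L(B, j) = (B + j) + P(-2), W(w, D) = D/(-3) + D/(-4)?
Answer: 161/12 ≈ 13.417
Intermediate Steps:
W(w, D) = -7*D/12 (W(w, D) = D*(-⅓) + D*(-¼) = -D/3 - D/4 = -7*D/12)
P(h) = 2*h
L(B, j) = 9 - B - j (L(B, j) = 5 - ((B + j) + 2*(-2)) = 5 - ((B + j) - 4) = 5 - (-4 + B + j) = 5 + (4 - B - j) = 9 - B - j)
V(q) = -55/12 (V(q) = -4 + (-7*q/12)/q = -4 - 7/12 = -55/12)
V(L(14, -11)) - S(146, -164) = -55/12 - (146 - 164) = -55/12 - 1*(-18) = -55/12 + 18 = 161/12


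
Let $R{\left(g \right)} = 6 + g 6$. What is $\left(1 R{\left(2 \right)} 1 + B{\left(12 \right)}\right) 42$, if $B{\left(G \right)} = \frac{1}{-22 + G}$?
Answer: $\frac{3759}{5} \approx 751.8$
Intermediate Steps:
$R{\left(g \right)} = 6 + 6 g$
$\left(1 R{\left(2 \right)} 1 + B{\left(12 \right)}\right) 42 = \left(1 \left(6 + 6 \cdot 2\right) 1 + \frac{1}{-22 + 12}\right) 42 = \left(1 \left(6 + 12\right) 1 + \frac{1}{-10}\right) 42 = \left(1 \cdot 18 \cdot 1 - \frac{1}{10}\right) 42 = \left(18 \cdot 1 - \frac{1}{10}\right) 42 = \left(18 - \frac{1}{10}\right) 42 = \frac{179}{10} \cdot 42 = \frac{3759}{5}$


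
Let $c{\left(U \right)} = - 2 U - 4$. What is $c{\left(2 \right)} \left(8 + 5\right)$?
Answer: $-104$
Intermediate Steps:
$c{\left(U \right)} = -4 - 2 U$
$c{\left(2 \right)} \left(8 + 5\right) = \left(-4 - 4\right) \left(8 + 5\right) = \left(-4 - 4\right) 13 = \left(-8\right) 13 = -104$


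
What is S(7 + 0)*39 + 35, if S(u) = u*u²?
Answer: 13412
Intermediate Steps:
S(u) = u³
S(7 + 0)*39 + 35 = (7 + 0)³*39 + 35 = 7³*39 + 35 = 343*39 + 35 = 13377 + 35 = 13412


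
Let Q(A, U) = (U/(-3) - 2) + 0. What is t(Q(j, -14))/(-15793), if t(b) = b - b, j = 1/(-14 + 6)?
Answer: 0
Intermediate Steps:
j = -⅛ (j = 1/(-8) = -⅛ ≈ -0.12500)
Q(A, U) = -2 - U/3 (Q(A, U) = (U*(-⅓) - 2) + 0 = (-U/3 - 2) + 0 = (-2 - U/3) + 0 = -2 - U/3)
t(b) = 0
t(Q(j, -14))/(-15793) = 0/(-15793) = 0*(-1/15793) = 0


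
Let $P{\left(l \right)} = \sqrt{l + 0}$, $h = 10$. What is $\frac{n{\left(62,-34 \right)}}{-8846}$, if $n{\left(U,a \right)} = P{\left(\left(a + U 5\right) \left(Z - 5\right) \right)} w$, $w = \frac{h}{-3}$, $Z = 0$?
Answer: $\frac{10 i \sqrt{345}}{13269} \approx 0.013998 i$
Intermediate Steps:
$w = - \frac{10}{3}$ ($w = \frac{10}{-3} = 10 \left(- \frac{1}{3}\right) = - \frac{10}{3} \approx -3.3333$)
$P{\left(l \right)} = \sqrt{l}$
$n{\left(U,a \right)} = - \frac{10 \sqrt{- 25 U - 5 a}}{3}$ ($n{\left(U,a \right)} = \sqrt{\left(a + U 5\right) \left(0 - 5\right)} \left(- \frac{10}{3}\right) = \sqrt{\left(a + 5 U\right) \left(-5\right)} \left(- \frac{10}{3}\right) = \sqrt{- 25 U - 5 a} \left(- \frac{10}{3}\right) = - \frac{10 \sqrt{- 25 U - 5 a}}{3}$)
$\frac{n{\left(62,-34 \right)}}{-8846} = \frac{\left(- \frac{10}{3}\right) \sqrt{\left(-25\right) 62 - -170}}{-8846} = - \frac{10 \sqrt{-1550 + 170}}{3} \left(- \frac{1}{8846}\right) = - \frac{10 \sqrt{-1380}}{3} \left(- \frac{1}{8846}\right) = - \frac{10 \cdot 2 i \sqrt{345}}{3} \left(- \frac{1}{8846}\right) = - \frac{20 i \sqrt{345}}{3} \left(- \frac{1}{8846}\right) = \frac{10 i \sqrt{345}}{13269}$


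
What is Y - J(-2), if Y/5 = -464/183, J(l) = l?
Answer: -1954/183 ≈ -10.678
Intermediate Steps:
Y = -2320/183 (Y = 5*(-464/183) = -2320/183 ≈ -12.678)
Y - J(-2) = -2320/183 - 1*(-2) = -2320/183 + 2 = -1954/183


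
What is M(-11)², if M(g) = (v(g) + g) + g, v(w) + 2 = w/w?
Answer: 529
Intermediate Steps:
v(w) = -1 (v(w) = -2 + w/w = -2 + 1 = -1)
M(g) = -1 + 2*g (M(g) = (-1 + g) + g = -1 + 2*g)
M(-11)² = (-1 + 2*(-11))² = (-1 - 22)² = (-23)² = 529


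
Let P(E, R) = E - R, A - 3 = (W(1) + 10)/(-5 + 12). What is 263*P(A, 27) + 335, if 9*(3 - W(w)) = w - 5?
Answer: -344728/63 ≈ -5471.9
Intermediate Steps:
W(w) = 32/9 - w/9 (W(w) = 3 - (w - 5)/9 = 3 - (-5 + w)/9 = 3 + (5/9 - w/9) = 32/9 - w/9)
A = 310/63 (A = 3 + ((32/9 - ⅑*1) + 10)/(-5 + 12) = 3 + ((32/9 - ⅑) + 10)/7 = 3 + (31/9 + 10)*(⅐) = 3 + (121/9)*(⅐) = 3 + 121/63 = 310/63 ≈ 4.9206)
263*P(A, 27) + 335 = 263*(310/63 - 1*27) + 335 = 263*(310/63 - 27) + 335 = 263*(-1391/63) + 335 = -365833/63 + 335 = -344728/63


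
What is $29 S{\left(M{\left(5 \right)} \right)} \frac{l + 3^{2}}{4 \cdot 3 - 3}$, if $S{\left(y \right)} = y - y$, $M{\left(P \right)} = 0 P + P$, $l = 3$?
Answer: $0$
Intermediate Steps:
$M{\left(P \right)} = P$ ($M{\left(P \right)} = 0 + P = P$)
$S{\left(y \right)} = 0$
$29 S{\left(M{\left(5 \right)} \right)} \frac{l + 3^{2}}{4 \cdot 3 - 3} = 29 \cdot 0 \frac{3 + 3^{2}}{4 \cdot 3 - 3} = 0 \frac{3 + 9}{12 - 3} = 0 \cdot \frac{1}{9} \cdot 12 = 0 \cdot \frac{4}{3} = 0$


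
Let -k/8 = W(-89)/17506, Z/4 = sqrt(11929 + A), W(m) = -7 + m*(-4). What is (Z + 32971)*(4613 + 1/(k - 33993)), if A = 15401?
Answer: 45254735565173712/297542125 + 5490247255488*sqrt(27330)/297542125 ≈ 1.5515e+8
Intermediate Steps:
W(m) = -7 - 4*m
Z = 4*sqrt(27330) (Z = 4*sqrt(11929 + 15401) = 4*sqrt(27330) ≈ 661.27)
k = -1396/8753 (k = -8*(-7 - 4*(-89))/17506 = -8*(-7 + 356)/17506 = -2792/17506 = -8*349/17506 = -1396/8753 ≈ -0.15949)
(Z + 32971)*(4613 + 1/(k - 33993)) = (4*sqrt(27330) + 32971)*(4613 + 1/(-1396/8753 - 33993)) = (32971 + 4*sqrt(27330))*(4613 + 1/(-297542125/8753)) = (32971 + 4*sqrt(27330))*(4613 - 8753/297542125) = (32971 + 4*sqrt(27330))*(1372561813872/297542125) = 45254735565173712/297542125 + 5490247255488*sqrt(27330)/297542125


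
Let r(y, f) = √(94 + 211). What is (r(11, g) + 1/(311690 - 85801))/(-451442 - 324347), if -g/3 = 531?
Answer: -1/175242201421 - √305/775789 ≈ -2.2512e-5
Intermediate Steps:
g = -1593 (g = -3*531 = -1593)
r(y, f) = √305
(r(11, g) + 1/(311690 - 85801))/(-451442 - 324347) = (√305 + 1/(311690 - 85801))/(-451442 - 324347) = (√305 + 1/225889)/(-775789) = (√305 + 1/225889)*(-1/775789) = (1/225889 + √305)*(-1/775789) = -1/175242201421 - √305/775789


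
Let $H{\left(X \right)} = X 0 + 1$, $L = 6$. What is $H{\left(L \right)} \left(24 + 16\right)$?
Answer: $40$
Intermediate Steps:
$H{\left(X \right)} = 1$ ($H{\left(X \right)} = 0 + 1 = 1$)
$H{\left(L \right)} \left(24 + 16\right) = 1 \left(24 + 16\right) = 1 \cdot 40 = 40$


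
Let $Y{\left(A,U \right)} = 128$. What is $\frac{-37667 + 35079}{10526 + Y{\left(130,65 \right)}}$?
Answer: $- \frac{1294}{5327} \approx -0.24291$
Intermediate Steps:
$\frac{-37667 + 35079}{10526 + Y{\left(130,65 \right)}} = \frac{-37667 + 35079}{10526 + 128} = - \frac{2588}{10654} = \left(-2588\right) \frac{1}{10654} = - \frac{1294}{5327}$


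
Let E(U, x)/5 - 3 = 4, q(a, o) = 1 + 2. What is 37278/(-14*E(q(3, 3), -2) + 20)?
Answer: -18639/235 ≈ -79.315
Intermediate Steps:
q(a, o) = 3
E(U, x) = 35 (E(U, x) = 15 + 5*4 = 15 + 20 = 35)
37278/(-14*E(q(3, 3), -2) + 20) = 37278/(-14*35 + 20) = 37278/(-490 + 20) = 37278/(-470) = 37278*(-1/470) = -18639/235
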